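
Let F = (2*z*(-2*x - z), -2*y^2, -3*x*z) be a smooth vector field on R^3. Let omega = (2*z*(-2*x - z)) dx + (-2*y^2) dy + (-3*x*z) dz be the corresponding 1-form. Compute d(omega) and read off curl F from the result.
d(omega) = (0) dy ∧ dz + (-4*x - z) dz ∧ dx + (0) dx ∧ dy; curl F = (0, -4*x - z, 0)

d omega = sum_{i<j} (∂f_j/∂x_i - ∂f_i/∂x_j) dx_i ∧ dx_j. Under the identification (dy ∧ dz, dz ∧ dx, dx ∧ dy) ↔ (e_x, e_y, e_z), the coefficients are exactly the components of curl F. Compute:
  ∂R/∂y - ∂Q/∂z = (0) - (0) = 0
  ∂P/∂z - ∂R/∂x = (-4*x - 4*z) - (-3*z) = -4*x - z
  ∂Q/∂x - ∂P/∂y = (0) - (0) = 0.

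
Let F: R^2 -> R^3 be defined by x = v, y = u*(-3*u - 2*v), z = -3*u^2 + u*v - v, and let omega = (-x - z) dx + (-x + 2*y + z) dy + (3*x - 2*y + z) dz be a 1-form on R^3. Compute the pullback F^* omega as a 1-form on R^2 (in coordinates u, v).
F^* omega = (36*u^3 + 9*u^2*v + 11*u*v^2 + 6*v^2) du + (21*u^3 + 11*u^2*v - 2*v) dv

Using F^*(f dg) = (f ∘ F) d(g ∘ F), substitute each coordinate x_i by F_i(u, v) in f_i, and replace dx_i by d F_i = (∂F_i/∂u) du + (∂F_i/∂v) dv.
  For the x component: f_1(F) = u*(3*u - v); d F_1 = (0) du + (1) dv
  For the y component: f_2(F) = -9*u^2 - 3*u*v - 2*v; d F_2 = (-6*u - 2*v) du + (-2*u) dv
  For the z component: f_3(F) = 3*u^2 + 5*u*v + 2*v; d F_3 = (-6*u + v) du + (u - 1) dv
Combining and collecting du, dv coefficients:
  coeff of du: 36*u^3 + 9*u^2*v + 11*u*v^2 + 6*v^2
  coeff of dv: 21*u^3 + 11*u^2*v - 2*v
F^* omega = (36*u^3 + 9*u^2*v + 11*u*v^2 + 6*v^2) du + (21*u^3 + 11*u^2*v - 2*v) dv.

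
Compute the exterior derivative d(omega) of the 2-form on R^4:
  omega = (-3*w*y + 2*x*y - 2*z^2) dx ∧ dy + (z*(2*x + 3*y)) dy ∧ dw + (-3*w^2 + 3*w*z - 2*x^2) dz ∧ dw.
d(omega) = (-4*z) dx ∧ dy ∧ dz + (-3*y + 2*z) dx ∧ dy ∧ dw + (-2*x - 3*y) dy ∧ dz ∧ dw + (-4*x) dx ∧ dz ∧ dw

For a 2-form omega = sum_{i<j} g_{ij} dx_i ∧ dx_j, the exterior derivative is
  d(omega) = sum_{i<j} d(g_{ij}) ∧ dx_i ∧ dx_j = sum_{i<j, k} (∂g_{ij}/∂x_k) dx_k ∧ dx_i ∧ dx_j.
Expand each term, using dx_k ∧ dx_i ∧ dx_j = sgn(permutation) dx_{(a)} ∧ dx_{(b)} ∧ dx_{(c)} with (a < b < c) sorted:
  d(-3*w*y + 2*x*y - 2*z^2) includes (∂/∂z)(-3*w*y + 2*x*y - 2*z^2) dz = (-4*z) dz, which multiplied by dx ∧ dy gives (-4*z) dx ∧ dy ∧ dz
  d(-3*w*y + 2*x*y - 2*z^2) includes (∂/∂w)(-3*w*y + 2*x*y - 2*z^2) dw = (-3*y) dw, which multiplied by dx ∧ dy gives (-3*y) dx ∧ dy ∧ dw
  d(z*(2*x + 3*y)) includes (∂/∂x)(z*(2*x + 3*y)) dx = (2*z) dx, which multiplied by dy ∧ dw gives (2*z) dx ∧ dy ∧ dw
  d(z*(2*x + 3*y)) includes (∂/∂z)(z*(2*x + 3*y)) dz = (2*x + 3*y) dz, which multiplied by dy ∧ dw gives (-2*x - 3*y) dy ∧ dz ∧ dw
  d(-3*w^2 + 3*w*z - 2*x^2) includes (∂/∂x)(-3*w^2 + 3*w*z - 2*x^2) dx = (-4*x) dx, which multiplied by dz ∧ dw gives (-4*x) dx ∧ dz ∧ dw
Collecting like 3-forms: d(omega) = (-4*z) dx ∧ dy ∧ dz + (-3*y + 2*z) dx ∧ dy ∧ dw + (-2*x - 3*y) dy ∧ dz ∧ dw + (-4*x) dx ∧ dz ∧ dw.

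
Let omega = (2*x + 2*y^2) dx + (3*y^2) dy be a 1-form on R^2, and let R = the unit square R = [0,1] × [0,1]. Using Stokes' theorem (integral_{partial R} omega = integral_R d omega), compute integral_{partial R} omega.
integral_(partial R) omega = -2

Stokes: integral_partial_R omega = integral_R d omega with d omega = (∂Q/∂x - ∂P/∂y) dx ∧ dy.
  ∂Q/∂x = 0
  ∂P/∂y = 4*y
  integrand = ∂Q/∂x - ∂P/∂y = -4*y.
Integrating over R: integral_0^1 integral_0^1 (-4*y) dx dy = -2.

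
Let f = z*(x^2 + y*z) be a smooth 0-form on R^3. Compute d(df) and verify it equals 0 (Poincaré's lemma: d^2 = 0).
d(df) = 0

Step 1: df = sum_i (∂f/∂x_i) dx_i = (2*x*z) dx + (z^2) dy + (x^2 + 2*y*z) dz.
Step 2: Apply d again. Using the 1-form formula, the coefficient of dx ∧ dy in d(df) is ∂^2 f/∂x ∂y - ∂^2 f/∂y ∂x = (0) - (0) = 0 (equality of mixed partials for smooth f).
Similarly for dx ∧ dz and dy ∧ dz — all coefficients vanish. So d(df) = 0.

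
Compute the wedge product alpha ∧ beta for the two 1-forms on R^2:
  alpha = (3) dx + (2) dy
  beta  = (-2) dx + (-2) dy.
alpha ∧ beta = (-2) dx ∧ dy

Distribute the wedge, using dx_i ∧ dx_j = -dx_j ∧ dx_i and dx_i ∧ dx_i = 0. For each pair (i, j) with i < j, the coefficient of dx_i ∧ dx_j in alpha ∧ beta is (alpha_i * beta_j - alpha_j * beta_i). Collecting: alpha ∧ beta = (-2) dx ∧ dy.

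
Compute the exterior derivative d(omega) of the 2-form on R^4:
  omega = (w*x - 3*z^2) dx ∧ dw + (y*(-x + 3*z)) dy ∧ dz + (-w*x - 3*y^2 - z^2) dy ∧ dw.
d(omega) = (6*z) dx ∧ dz ∧ dw + (-y) dx ∧ dy ∧ dz + (-w) dx ∧ dy ∧ dw + (2*z) dy ∧ dz ∧ dw

For a 2-form omega = sum_{i<j} g_{ij} dx_i ∧ dx_j, the exterior derivative is
  d(omega) = sum_{i<j} d(g_{ij}) ∧ dx_i ∧ dx_j = sum_{i<j, k} (∂g_{ij}/∂x_k) dx_k ∧ dx_i ∧ dx_j.
Expand each term, using dx_k ∧ dx_i ∧ dx_j = sgn(permutation) dx_{(a)} ∧ dx_{(b)} ∧ dx_{(c)} with (a < b < c) sorted:
  d(w*x - 3*z^2) includes (∂/∂z)(w*x - 3*z^2) dz = (-6*z) dz, which multiplied by dx ∧ dw gives (6*z) dx ∧ dz ∧ dw
  d(y*(-x + 3*z)) includes (∂/∂x)(y*(-x + 3*z)) dx = (-y) dx, which multiplied by dy ∧ dz gives (-y) dx ∧ dy ∧ dz
  d(-w*x - 3*y^2 - z^2) includes (∂/∂x)(-w*x - 3*y^2 - z^2) dx = (-w) dx, which multiplied by dy ∧ dw gives (-w) dx ∧ dy ∧ dw
  d(-w*x - 3*y^2 - z^2) includes (∂/∂z)(-w*x - 3*y^2 - z^2) dz = (-2*z) dz, which multiplied by dy ∧ dw gives (2*z) dy ∧ dz ∧ dw
Collecting like 3-forms: d(omega) = (6*z) dx ∧ dz ∧ dw + (-y) dx ∧ dy ∧ dz + (-w) dx ∧ dy ∧ dw + (2*z) dy ∧ dz ∧ dw.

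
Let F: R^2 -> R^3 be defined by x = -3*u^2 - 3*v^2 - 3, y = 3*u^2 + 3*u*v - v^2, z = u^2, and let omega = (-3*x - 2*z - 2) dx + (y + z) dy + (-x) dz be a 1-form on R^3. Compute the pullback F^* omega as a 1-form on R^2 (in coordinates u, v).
F^* omega = (-12*u^3 + 30*u^2*v - 45*u*v^2 - 36*u - 3*v^3) du + (12*u^3 - 41*u^2*v - 9*u*v^2 - 52*v^3 - 42*v) dv

Using F^*(f dg) = (f ∘ F) d(g ∘ F), substitute each coordinate x_i by F_i(u, v) in f_i, and replace dx_i by d F_i = (∂F_i/∂u) du + (∂F_i/∂v) dv.
  For the x component: f_1(F) = 7*u^2 + 9*v^2 + 7; d F_1 = (-6*u) du + (-6*v) dv
  For the y component: f_2(F) = 4*u^2 + 3*u*v - v^2; d F_2 = (6*u + 3*v) du + (3*u - 2*v) dv
  For the z component: f_3(F) = 3*u^2 + 3*v^2 + 3; d F_3 = (2*u) du + (0) dv
Combining and collecting du, dv coefficients:
  coeff of du: -12*u^3 + 30*u^2*v - 45*u*v^2 - 36*u - 3*v^3
  coeff of dv: 12*u^3 - 41*u^2*v - 9*u*v^2 - 52*v^3 - 42*v
F^* omega = (-12*u^3 + 30*u^2*v - 45*u*v^2 - 36*u - 3*v^3) du + (12*u^3 - 41*u^2*v - 9*u*v^2 - 52*v^3 - 42*v) dv.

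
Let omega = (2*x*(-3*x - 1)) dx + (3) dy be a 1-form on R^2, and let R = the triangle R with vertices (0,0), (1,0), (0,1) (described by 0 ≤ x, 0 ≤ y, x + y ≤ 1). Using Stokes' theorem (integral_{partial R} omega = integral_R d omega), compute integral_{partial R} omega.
integral_(partial R) omega = 0

Stokes: integral_partial_R omega = integral_R d omega with d omega = (∂Q/∂x - ∂P/∂y) dx ∧ dy.
  ∂Q/∂x = 0
  ∂P/∂y = 0
  integrand = ∂Q/∂x - ∂P/∂y = 0.
Integrating over R: integral_0^1 integral_0^{1-x} (0) dy dx = 0.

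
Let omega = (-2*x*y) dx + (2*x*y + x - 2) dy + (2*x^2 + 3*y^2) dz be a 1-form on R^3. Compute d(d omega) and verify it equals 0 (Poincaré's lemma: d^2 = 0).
d(d omega) = 0

Step 1: d omega = sum_{i<j} (∂f_j/∂x_i - ∂f_i/∂x_j) dx_i ∧ dx_j:
  coeff of dx ∧ dy: 2*x + 2*y + 1
  coeff of dx ∧ dz: 4*x
  coeff of dy ∧ dz: 6*y
Step 2: Apply d again to each 2-form coefficient. The only possible 3-form in R^3 is dx ∧ dy ∧ dz, with coefficient
  ∂(coeff of dy∧dz)/∂x - ∂(coeff of dx∧dz)/∂y + ∂(coeff of dx∧dy)/∂z
  = ∂/∂x (6*y) - ∂/∂y (4*x) + ∂/∂z (2*x + 2*y + 1).
Each of these terms simplifies to sums of mixed partials that cancel in pairs. The result is 0 (by equality of mixed partials for smooth functions — Schwarz / Clairaut).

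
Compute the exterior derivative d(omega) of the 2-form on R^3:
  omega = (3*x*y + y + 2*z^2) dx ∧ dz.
d(omega) = (-3*x - 1) dx ∧ dy ∧ dz

For a 2-form omega = sum_{i<j} g_{ij} dx_i ∧ dx_j, the exterior derivative is
  d(omega) = sum_{i<j} d(g_{ij}) ∧ dx_i ∧ dx_j = sum_{i<j, k} (∂g_{ij}/∂x_k) dx_k ∧ dx_i ∧ dx_j.
Expand each term, using dx_k ∧ dx_i ∧ dx_j = sgn(permutation) dx_{(a)} ∧ dx_{(b)} ∧ dx_{(c)} with (a < b < c) sorted:
  d(3*x*y + y + 2*z^2) includes (∂/∂y)(3*x*y + y + 2*z^2) dy = (3*x + 1) dy, which multiplied by dx ∧ dz gives (-3*x - 1) dx ∧ dy ∧ dz
Collecting like 3-forms: d(omega) = (-3*x - 1) dx ∧ dy ∧ dz.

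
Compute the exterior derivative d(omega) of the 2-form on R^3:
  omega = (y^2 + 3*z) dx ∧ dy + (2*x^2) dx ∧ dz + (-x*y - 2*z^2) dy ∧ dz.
d(omega) = (3 - y) dx ∧ dy ∧ dz

For a 2-form omega = sum_{i<j} g_{ij} dx_i ∧ dx_j, the exterior derivative is
  d(omega) = sum_{i<j} d(g_{ij}) ∧ dx_i ∧ dx_j = sum_{i<j, k} (∂g_{ij}/∂x_k) dx_k ∧ dx_i ∧ dx_j.
Expand each term, using dx_k ∧ dx_i ∧ dx_j = sgn(permutation) dx_{(a)} ∧ dx_{(b)} ∧ dx_{(c)} with (a < b < c) sorted:
  d(y^2 + 3*z) includes (∂/∂z)(y^2 + 3*z) dz = (3) dz, which multiplied by dx ∧ dy gives (3) dx ∧ dy ∧ dz
  d(-x*y - 2*z^2) includes (∂/∂x)(-x*y - 2*z^2) dx = (-y) dx, which multiplied by dy ∧ dz gives (-y) dx ∧ dy ∧ dz
Collecting like 3-forms: d(omega) = (3 - y) dx ∧ dy ∧ dz.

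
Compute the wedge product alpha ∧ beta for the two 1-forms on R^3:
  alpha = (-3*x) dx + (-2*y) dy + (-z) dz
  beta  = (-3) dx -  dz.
alpha ∧ beta = (3*x - 3*z) dx ∧ dz + (-6*y) dx ∧ dy + (2*y) dy ∧ dz

Distribute the wedge, using dx_i ∧ dx_j = -dx_j ∧ dx_i and dx_i ∧ dx_i = 0. For each pair (i, j) with i < j, the coefficient of dx_i ∧ dx_j in alpha ∧ beta is (alpha_i * beta_j - alpha_j * beta_i). Collecting: alpha ∧ beta = (3*x - 3*z) dx ∧ dz + (-6*y) dx ∧ dy + (2*y) dy ∧ dz.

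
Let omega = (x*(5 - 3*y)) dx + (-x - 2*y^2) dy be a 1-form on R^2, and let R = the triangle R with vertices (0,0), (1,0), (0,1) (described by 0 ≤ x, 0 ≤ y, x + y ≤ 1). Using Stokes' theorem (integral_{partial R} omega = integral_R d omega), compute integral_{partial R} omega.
integral_(partial R) omega = 0

Stokes: integral_partial_R omega = integral_R d omega with d omega = (∂Q/∂x - ∂P/∂y) dx ∧ dy.
  ∂Q/∂x = -1
  ∂P/∂y = -3*x
  integrand = ∂Q/∂x - ∂P/∂y = 3*x - 1.
Integrating over R: integral_0^1 integral_0^{1-x} (3*x - 1) dy dx = 0.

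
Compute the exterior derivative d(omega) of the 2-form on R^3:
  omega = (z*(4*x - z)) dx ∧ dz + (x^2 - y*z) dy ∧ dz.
d(omega) = (2*x) dx ∧ dy ∧ dz

For a 2-form omega = sum_{i<j} g_{ij} dx_i ∧ dx_j, the exterior derivative is
  d(omega) = sum_{i<j} d(g_{ij}) ∧ dx_i ∧ dx_j = sum_{i<j, k} (∂g_{ij}/∂x_k) dx_k ∧ dx_i ∧ dx_j.
Expand each term, using dx_k ∧ dx_i ∧ dx_j = sgn(permutation) dx_{(a)} ∧ dx_{(b)} ∧ dx_{(c)} with (a < b < c) sorted:
  d(x^2 - y*z) includes (∂/∂x)(x^2 - y*z) dx = (2*x) dx, which multiplied by dy ∧ dz gives (2*x) dx ∧ dy ∧ dz
Collecting like 3-forms: d(omega) = (2*x) dx ∧ dy ∧ dz.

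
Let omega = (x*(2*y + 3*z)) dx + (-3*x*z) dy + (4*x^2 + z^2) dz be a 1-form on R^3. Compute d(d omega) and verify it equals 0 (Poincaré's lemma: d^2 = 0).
d(d omega) = 0

Step 1: d omega = sum_{i<j} (∂f_j/∂x_i - ∂f_i/∂x_j) dx_i ∧ dx_j:
  coeff of dx ∧ dy: -2*x - 3*z
  coeff of dx ∧ dz: 5*x
  coeff of dy ∧ dz: 3*x
Step 2: Apply d again to each 2-form coefficient. The only possible 3-form in R^3 is dx ∧ dy ∧ dz, with coefficient
  ∂(coeff of dy∧dz)/∂x - ∂(coeff of dx∧dz)/∂y + ∂(coeff of dx∧dy)/∂z
  = ∂/∂x (3*x) - ∂/∂y (5*x) + ∂/∂z (-2*x - 3*z).
Each of these terms simplifies to sums of mixed partials that cancel in pairs. The result is 0 (by equality of mixed partials for smooth functions — Schwarz / Clairaut).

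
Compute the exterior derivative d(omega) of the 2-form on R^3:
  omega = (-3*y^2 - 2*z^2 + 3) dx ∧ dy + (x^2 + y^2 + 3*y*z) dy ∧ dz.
d(omega) = (2*x - 4*z) dx ∧ dy ∧ dz

For a 2-form omega = sum_{i<j} g_{ij} dx_i ∧ dx_j, the exterior derivative is
  d(omega) = sum_{i<j} d(g_{ij}) ∧ dx_i ∧ dx_j = sum_{i<j, k} (∂g_{ij}/∂x_k) dx_k ∧ dx_i ∧ dx_j.
Expand each term, using dx_k ∧ dx_i ∧ dx_j = sgn(permutation) dx_{(a)} ∧ dx_{(b)} ∧ dx_{(c)} with (a < b < c) sorted:
  d(-3*y^2 - 2*z^2 + 3) includes (∂/∂z)(-3*y^2 - 2*z^2 + 3) dz = (-4*z) dz, which multiplied by dx ∧ dy gives (-4*z) dx ∧ dy ∧ dz
  d(x^2 + y^2 + 3*y*z) includes (∂/∂x)(x^2 + y^2 + 3*y*z) dx = (2*x) dx, which multiplied by dy ∧ dz gives (2*x) dx ∧ dy ∧ dz
Collecting like 3-forms: d(omega) = (2*x - 4*z) dx ∧ dy ∧ dz.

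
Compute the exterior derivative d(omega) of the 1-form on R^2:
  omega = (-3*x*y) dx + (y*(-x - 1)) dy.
d(omega) = (3*x - y) dx ∧ dy

For a 1-form omega = sum_i f_i dx_i, the exterior derivative is
  d(omega) = sum_{i < j} (∂f_j/∂x_i - ∂f_i/∂x_j) dx_i ∧ dx_j.
  coefficient of dx ∧ dy: ∂f_2/∂x - ∂f_1/∂y = ∂(y*(-x - 1))/∂x - ∂(-3*x*y)/∂y = 3*x - y
Assembling: d(omega) = (3*x - y) dx ∧ dy.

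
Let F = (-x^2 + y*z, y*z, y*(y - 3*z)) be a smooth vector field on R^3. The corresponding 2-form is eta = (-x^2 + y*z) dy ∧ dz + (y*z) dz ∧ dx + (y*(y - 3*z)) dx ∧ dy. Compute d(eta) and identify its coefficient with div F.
d(eta) = (-2*x - 3*y + z) dx ∧ dy ∧ dz; div F = -2*x - 3*y + z

For a 2-form in R^3 of the form above, applying d gives a 3-form with coefficient ∂P/∂x + ∂Q/∂y + ∂R/∂z:
  ∂P/∂x = -2*x
  ∂Q/∂y = z
  ∂R/∂z = -3*y
Sum = -2*x - 3*y + z, which is exactly div F.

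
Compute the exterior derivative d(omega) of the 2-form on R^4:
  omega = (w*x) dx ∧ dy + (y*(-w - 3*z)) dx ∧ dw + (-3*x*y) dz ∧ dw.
d(omega) = (w + x + 3*z) dx ∧ dy ∧ dw + (-3*x) dy ∧ dz ∧ dw

For a 2-form omega = sum_{i<j} g_{ij} dx_i ∧ dx_j, the exterior derivative is
  d(omega) = sum_{i<j} d(g_{ij}) ∧ dx_i ∧ dx_j = sum_{i<j, k} (∂g_{ij}/∂x_k) dx_k ∧ dx_i ∧ dx_j.
Expand each term, using dx_k ∧ dx_i ∧ dx_j = sgn(permutation) dx_{(a)} ∧ dx_{(b)} ∧ dx_{(c)} with (a < b < c) sorted:
  d(w*x) includes (∂/∂w)(w*x) dw = (x) dw, which multiplied by dx ∧ dy gives (x) dx ∧ dy ∧ dw
  d(y*(-w - 3*z)) includes (∂/∂y)(y*(-w - 3*z)) dy = (-w - 3*z) dy, which multiplied by dx ∧ dw gives (w + 3*z) dx ∧ dy ∧ dw
  d(y*(-w - 3*z)) includes (∂/∂z)(y*(-w - 3*z)) dz = (-3*y) dz, which multiplied by dx ∧ dw gives (3*y) dx ∧ dz ∧ dw
  d(-3*x*y) includes (∂/∂x)(-3*x*y) dx = (-3*y) dx, which multiplied by dz ∧ dw gives (-3*y) dx ∧ dz ∧ dw
  d(-3*x*y) includes (∂/∂y)(-3*x*y) dy = (-3*x) dy, which multiplied by dz ∧ dw gives (-3*x) dy ∧ dz ∧ dw
Collecting like 3-forms: d(omega) = (w + x + 3*z) dx ∧ dy ∧ dw + (-3*x) dy ∧ dz ∧ dw.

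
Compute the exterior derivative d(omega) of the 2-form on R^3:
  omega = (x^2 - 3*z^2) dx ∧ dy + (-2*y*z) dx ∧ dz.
d(omega) = (-4*z) dx ∧ dy ∧ dz

For a 2-form omega = sum_{i<j} g_{ij} dx_i ∧ dx_j, the exterior derivative is
  d(omega) = sum_{i<j} d(g_{ij}) ∧ dx_i ∧ dx_j = sum_{i<j, k} (∂g_{ij}/∂x_k) dx_k ∧ dx_i ∧ dx_j.
Expand each term, using dx_k ∧ dx_i ∧ dx_j = sgn(permutation) dx_{(a)} ∧ dx_{(b)} ∧ dx_{(c)} with (a < b < c) sorted:
  d(x^2 - 3*z^2) includes (∂/∂z)(x^2 - 3*z^2) dz = (-6*z) dz, which multiplied by dx ∧ dy gives (-6*z) dx ∧ dy ∧ dz
  d(-2*y*z) includes (∂/∂y)(-2*y*z) dy = (-2*z) dy, which multiplied by dx ∧ dz gives (2*z) dx ∧ dy ∧ dz
Collecting like 3-forms: d(omega) = (-4*z) dx ∧ dy ∧ dz.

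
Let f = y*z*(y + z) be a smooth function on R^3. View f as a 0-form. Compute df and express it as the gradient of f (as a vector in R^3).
df = (0) dx + (z*(2*y + z)) dy + (y*(y + 2*z)) dz; grad f = (0, z*(2*y + z), y*(y + 2*z))

For a 0-form f, d f = (∂f/∂x) dx + (∂f/∂y) dy + (∂f/∂z) dz. The components of the vector representation are exactly the entries of grad f in Cartesian coordinates:
  ∂f/∂x = 0
  ∂f/∂y = z*(2*y + z)
  ∂f/∂z = y*(y + 2*z).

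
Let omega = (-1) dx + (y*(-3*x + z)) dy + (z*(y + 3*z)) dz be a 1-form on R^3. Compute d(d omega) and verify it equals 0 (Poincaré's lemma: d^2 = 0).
d(d omega) = 0

Step 1: d omega = sum_{i<j} (∂f_j/∂x_i - ∂f_i/∂x_j) dx_i ∧ dx_j:
  coeff of dx ∧ dy: -3*y
  coeff of dx ∧ dz: 0
  coeff of dy ∧ dz: -y + z
Step 2: Apply d again to each 2-form coefficient. The only possible 3-form in R^3 is dx ∧ dy ∧ dz, with coefficient
  ∂(coeff of dy∧dz)/∂x - ∂(coeff of dx∧dz)/∂y + ∂(coeff of dx∧dy)/∂z
  = ∂/∂x (-y + z) - ∂/∂y (0) + ∂/∂z (-3*y).
Each of these terms simplifies to sums of mixed partials that cancel in pairs. The result is 0 (by equality of mixed partials for smooth functions — Schwarz / Clairaut).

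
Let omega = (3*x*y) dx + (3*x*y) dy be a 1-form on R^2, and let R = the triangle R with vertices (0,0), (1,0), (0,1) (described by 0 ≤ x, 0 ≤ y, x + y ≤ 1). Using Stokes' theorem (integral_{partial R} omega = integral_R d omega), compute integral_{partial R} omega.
integral_(partial R) omega = 0

Stokes: integral_partial_R omega = integral_R d omega with d omega = (∂Q/∂x - ∂P/∂y) dx ∧ dy.
  ∂Q/∂x = 3*y
  ∂P/∂y = 3*x
  integrand = ∂Q/∂x - ∂P/∂y = -3*x + 3*y.
Integrating over R: integral_0^1 integral_0^{1-x} (-3*x + 3*y) dy dx = 0.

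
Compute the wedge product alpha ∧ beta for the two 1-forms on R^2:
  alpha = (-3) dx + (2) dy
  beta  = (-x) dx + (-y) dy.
alpha ∧ beta = (2*x + 3*y) dx ∧ dy

Distribute the wedge, using dx_i ∧ dx_j = -dx_j ∧ dx_i and dx_i ∧ dx_i = 0. For each pair (i, j) with i < j, the coefficient of dx_i ∧ dx_j in alpha ∧ beta is (alpha_i * beta_j - alpha_j * beta_i). Collecting: alpha ∧ beta = (2*x + 3*y) dx ∧ dy.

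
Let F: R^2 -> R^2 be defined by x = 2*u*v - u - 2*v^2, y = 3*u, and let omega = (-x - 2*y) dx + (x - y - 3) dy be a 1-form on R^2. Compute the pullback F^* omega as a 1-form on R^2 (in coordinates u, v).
F^* omega = (-4*u*v^2 - 2*u*v - 7*u + 4*v^3 - 8*v^2 - 9) du + (-4*u^2*v - 10*u^2 + 12*u*v^2 + 20*u*v - 8*v^3) dv

Using F^*(f dg) = (f ∘ F) d(g ∘ F), substitute each coordinate x_i by F_i(u, v) in f_i, and replace dx_i by d F_i = (∂F_i/∂u) du + (∂F_i/∂v) dv.
  For the x component: f_1(F) = -2*u*v - 5*u + 2*v^2; d F_1 = (2*v - 1) du + (2*u - 4*v) dv
  For the y component: f_2(F) = 2*u*v - 4*u - 2*v^2 - 3; d F_2 = (3) du + (0) dv
Combining and collecting du, dv coefficients:
  coeff of du: -4*u*v^2 - 2*u*v - 7*u + 4*v^3 - 8*v^2 - 9
  coeff of dv: -4*u^2*v - 10*u^2 + 12*u*v^2 + 20*u*v - 8*v^3
F^* omega = (-4*u*v^2 - 2*u*v - 7*u + 4*v^3 - 8*v^2 - 9) du + (-4*u^2*v - 10*u^2 + 12*u*v^2 + 20*u*v - 8*v^3) dv.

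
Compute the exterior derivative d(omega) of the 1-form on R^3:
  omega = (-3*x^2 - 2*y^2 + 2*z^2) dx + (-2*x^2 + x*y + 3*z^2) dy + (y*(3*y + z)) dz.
d(omega) = (-4*x + 5*y) dx ∧ dy + (-4*z) dx ∧ dz + (6*y - 5*z) dy ∧ dz

For a 1-form omega = sum_i f_i dx_i, the exterior derivative is
  d(omega) = sum_{i < j} (∂f_j/∂x_i - ∂f_i/∂x_j) dx_i ∧ dx_j.
  coefficient of dx ∧ dy: ∂f_2/∂x - ∂f_1/∂y = ∂(-2*x^2 + x*y + 3*z^2)/∂x - ∂(-3*x^2 - 2*y^2 + 2*z^2)/∂y = -4*x + 5*y
  coefficient of dx ∧ dz: ∂f_3/∂x - ∂f_1/∂z = ∂(y*(3*y + z))/∂x - ∂(-3*x^2 - 2*y^2 + 2*z^2)/∂z = -4*z
  coefficient of dy ∧ dz: ∂f_3/∂y - ∂f_2/∂z = ∂(y*(3*y + z))/∂y - ∂(-2*x^2 + x*y + 3*z^2)/∂z = 6*y - 5*z
Assembling: d(omega) = (-4*x + 5*y) dx ∧ dy + (-4*z) dx ∧ dz + (6*y - 5*z) dy ∧ dz.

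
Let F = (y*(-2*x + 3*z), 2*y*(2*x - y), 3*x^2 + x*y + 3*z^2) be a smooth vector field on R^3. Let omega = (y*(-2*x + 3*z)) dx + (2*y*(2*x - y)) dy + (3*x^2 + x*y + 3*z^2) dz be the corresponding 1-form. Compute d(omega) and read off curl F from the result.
d(omega) = (x) dy ∧ dz + (-6*x + 2*y) dz ∧ dx + (2*x + 4*y - 3*z) dx ∧ dy; curl F = (x, -6*x + 2*y, 2*x + 4*y - 3*z)

d omega = sum_{i<j} (∂f_j/∂x_i - ∂f_i/∂x_j) dx_i ∧ dx_j. Under the identification (dy ∧ dz, dz ∧ dx, dx ∧ dy) ↔ (e_x, e_y, e_z), the coefficients are exactly the components of curl F. Compute:
  ∂R/∂y - ∂Q/∂z = (x) - (0) = x
  ∂P/∂z - ∂R/∂x = (3*y) - (6*x + y) = -6*x + 2*y
  ∂Q/∂x - ∂P/∂y = (4*y) - (-2*x + 3*z) = 2*x + 4*y - 3*z.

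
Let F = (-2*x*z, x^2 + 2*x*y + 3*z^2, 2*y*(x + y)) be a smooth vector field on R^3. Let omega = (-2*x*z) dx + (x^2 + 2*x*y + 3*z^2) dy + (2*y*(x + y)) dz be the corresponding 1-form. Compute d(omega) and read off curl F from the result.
d(omega) = (2*x + 4*y - 6*z) dy ∧ dz + (-2*x - 2*y) dz ∧ dx + (2*x + 2*y) dx ∧ dy; curl F = (2*x + 4*y - 6*z, -2*x - 2*y, 2*x + 2*y)

d omega = sum_{i<j} (∂f_j/∂x_i - ∂f_i/∂x_j) dx_i ∧ dx_j. Under the identification (dy ∧ dz, dz ∧ dx, dx ∧ dy) ↔ (e_x, e_y, e_z), the coefficients are exactly the components of curl F. Compute:
  ∂R/∂y - ∂Q/∂z = (2*x + 4*y) - (6*z) = 2*x + 4*y - 6*z
  ∂P/∂z - ∂R/∂x = (-2*x) - (2*y) = -2*x - 2*y
  ∂Q/∂x - ∂P/∂y = (2*x + 2*y) - (0) = 2*x + 2*y.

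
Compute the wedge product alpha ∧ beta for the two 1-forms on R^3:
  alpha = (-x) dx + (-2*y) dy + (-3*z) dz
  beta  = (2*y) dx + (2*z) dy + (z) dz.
alpha ∧ beta = (-2*x*z + 4*y^2) dx ∧ dy + (z*(-x + 6*y)) dx ∧ dz + (2*z*(-y + 3*z)) dy ∧ dz

Distribute the wedge, using dx_i ∧ dx_j = -dx_j ∧ dx_i and dx_i ∧ dx_i = 0. For each pair (i, j) with i < j, the coefficient of dx_i ∧ dx_j in alpha ∧ beta is (alpha_i * beta_j - alpha_j * beta_i). Collecting: alpha ∧ beta = (-2*x*z + 4*y^2) dx ∧ dy + (z*(-x + 6*y)) dx ∧ dz + (2*z*(-y + 3*z)) dy ∧ dz.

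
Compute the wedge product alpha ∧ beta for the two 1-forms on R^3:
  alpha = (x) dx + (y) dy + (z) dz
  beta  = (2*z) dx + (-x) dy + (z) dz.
alpha ∧ beta = (-x^2 - 2*y*z) dx ∧ dy + (z*(x - 2*z)) dx ∧ dz + (z*(x + y)) dy ∧ dz

Distribute the wedge, using dx_i ∧ dx_j = -dx_j ∧ dx_i and dx_i ∧ dx_i = 0. For each pair (i, j) with i < j, the coefficient of dx_i ∧ dx_j in alpha ∧ beta is (alpha_i * beta_j - alpha_j * beta_i). Collecting: alpha ∧ beta = (-x^2 - 2*y*z) dx ∧ dy + (z*(x - 2*z)) dx ∧ dz + (z*(x + y)) dy ∧ dz.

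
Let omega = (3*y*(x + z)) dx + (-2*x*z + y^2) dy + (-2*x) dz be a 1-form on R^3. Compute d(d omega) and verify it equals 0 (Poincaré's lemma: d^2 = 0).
d(d omega) = 0

Step 1: d omega = sum_{i<j} (∂f_j/∂x_i - ∂f_i/∂x_j) dx_i ∧ dx_j:
  coeff of dx ∧ dy: -3*x - 5*z
  coeff of dx ∧ dz: -3*y - 2
  coeff of dy ∧ dz: 2*x
Step 2: Apply d again to each 2-form coefficient. The only possible 3-form in R^3 is dx ∧ dy ∧ dz, with coefficient
  ∂(coeff of dy∧dz)/∂x - ∂(coeff of dx∧dz)/∂y + ∂(coeff of dx∧dy)/∂z
  = ∂/∂x (2*x) - ∂/∂y (-3*y - 2) + ∂/∂z (-3*x - 5*z).
Each of these terms simplifies to sums of mixed partials that cancel in pairs. The result is 0 (by equality of mixed partials for smooth functions — Schwarz / Clairaut).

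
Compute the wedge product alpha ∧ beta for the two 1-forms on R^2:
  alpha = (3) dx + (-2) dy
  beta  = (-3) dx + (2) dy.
alpha ∧ beta = 0

Distribute the wedge, using dx_i ∧ dx_j = -dx_j ∧ dx_i and dx_i ∧ dx_i = 0. For each pair (i, j) with i < j, the coefficient of dx_i ∧ dx_j in alpha ∧ beta is (alpha_i * beta_j - alpha_j * beta_i). Collecting: alpha ∧ beta = 0.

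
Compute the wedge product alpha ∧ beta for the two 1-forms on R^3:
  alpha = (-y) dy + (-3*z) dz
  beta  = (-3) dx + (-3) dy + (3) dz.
alpha ∧ beta = (-3*y) dx ∧ dy + (-3*y - 9*z) dy ∧ dz + (-9*z) dx ∧ dz

Distribute the wedge, using dx_i ∧ dx_j = -dx_j ∧ dx_i and dx_i ∧ dx_i = 0. For each pair (i, j) with i < j, the coefficient of dx_i ∧ dx_j in alpha ∧ beta is (alpha_i * beta_j - alpha_j * beta_i). Collecting: alpha ∧ beta = (-3*y) dx ∧ dy + (-3*y - 9*z) dy ∧ dz + (-9*z) dx ∧ dz.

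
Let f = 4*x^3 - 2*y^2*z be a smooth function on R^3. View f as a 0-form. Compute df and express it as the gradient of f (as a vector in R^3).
df = (12*x^2) dx + (-4*y*z) dy + (-2*y^2) dz; grad f = (12*x^2, -4*y*z, -2*y^2)

For a 0-form f, d f = (∂f/∂x) dx + (∂f/∂y) dy + (∂f/∂z) dz. The components of the vector representation are exactly the entries of grad f in Cartesian coordinates:
  ∂f/∂x = 12*x^2
  ∂f/∂y = -4*y*z
  ∂f/∂z = -2*y^2.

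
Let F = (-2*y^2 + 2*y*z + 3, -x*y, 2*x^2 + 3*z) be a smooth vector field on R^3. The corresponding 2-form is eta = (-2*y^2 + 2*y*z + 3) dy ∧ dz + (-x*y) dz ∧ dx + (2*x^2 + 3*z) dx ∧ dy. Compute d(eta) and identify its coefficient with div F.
d(eta) = (3 - x) dx ∧ dy ∧ dz; div F = 3 - x

For a 2-form in R^3 of the form above, applying d gives a 3-form with coefficient ∂P/∂x + ∂Q/∂y + ∂R/∂z:
  ∂P/∂x = 0
  ∂Q/∂y = -x
  ∂R/∂z = 3
Sum = 3 - x, which is exactly div F.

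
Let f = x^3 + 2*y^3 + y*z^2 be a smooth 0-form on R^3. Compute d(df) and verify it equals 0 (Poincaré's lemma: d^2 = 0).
d(df) = 0

Step 1: df = sum_i (∂f/∂x_i) dx_i = (3*x^2) dx + (6*y^2 + z^2) dy + (2*y*z) dz.
Step 2: Apply d again. Using the 1-form formula, the coefficient of dx ∧ dy in d(df) is ∂^2 f/∂x ∂y - ∂^2 f/∂y ∂x = (0) - (0) = 0 (equality of mixed partials for smooth f).
Similarly for dx ∧ dz and dy ∧ dz — all coefficients vanish. So d(df) = 0.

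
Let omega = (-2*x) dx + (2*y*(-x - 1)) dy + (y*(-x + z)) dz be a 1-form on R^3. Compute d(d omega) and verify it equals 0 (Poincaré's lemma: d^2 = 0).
d(d omega) = 0

Step 1: d omega = sum_{i<j} (∂f_j/∂x_i - ∂f_i/∂x_j) dx_i ∧ dx_j:
  coeff of dx ∧ dy: -2*y
  coeff of dx ∧ dz: -y
  coeff of dy ∧ dz: -x + z
Step 2: Apply d again to each 2-form coefficient. The only possible 3-form in R^3 is dx ∧ dy ∧ dz, with coefficient
  ∂(coeff of dy∧dz)/∂x - ∂(coeff of dx∧dz)/∂y + ∂(coeff of dx∧dy)/∂z
  = ∂/∂x (-x + z) - ∂/∂y (-y) + ∂/∂z (-2*y).
Each of these terms simplifies to sums of mixed partials that cancel in pairs. The result is 0 (by equality of mixed partials for smooth functions — Schwarz / Clairaut).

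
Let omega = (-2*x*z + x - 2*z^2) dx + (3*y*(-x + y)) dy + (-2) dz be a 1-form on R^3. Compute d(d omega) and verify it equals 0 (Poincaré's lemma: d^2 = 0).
d(d omega) = 0

Step 1: d omega = sum_{i<j} (∂f_j/∂x_i - ∂f_i/∂x_j) dx_i ∧ dx_j:
  coeff of dx ∧ dy: -3*y
  coeff of dx ∧ dz: 2*x + 4*z
  coeff of dy ∧ dz: 0
Step 2: Apply d again to each 2-form coefficient. The only possible 3-form in R^3 is dx ∧ dy ∧ dz, with coefficient
  ∂(coeff of dy∧dz)/∂x - ∂(coeff of dx∧dz)/∂y + ∂(coeff of dx∧dy)/∂z
  = ∂/∂x (0) - ∂/∂y (2*x + 4*z) + ∂/∂z (-3*y).
Each of these terms simplifies to sums of mixed partials that cancel in pairs. The result is 0 (by equality of mixed partials for smooth functions — Schwarz / Clairaut).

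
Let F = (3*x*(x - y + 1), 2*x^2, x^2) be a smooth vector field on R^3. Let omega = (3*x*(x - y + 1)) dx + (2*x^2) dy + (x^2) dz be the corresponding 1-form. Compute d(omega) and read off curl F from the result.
d(omega) = (0) dy ∧ dz + (-2*x) dz ∧ dx + (7*x) dx ∧ dy; curl F = (0, -2*x, 7*x)

d omega = sum_{i<j} (∂f_j/∂x_i - ∂f_i/∂x_j) dx_i ∧ dx_j. Under the identification (dy ∧ dz, dz ∧ dx, dx ∧ dy) ↔ (e_x, e_y, e_z), the coefficients are exactly the components of curl F. Compute:
  ∂R/∂y - ∂Q/∂z = (0) - (0) = 0
  ∂P/∂z - ∂R/∂x = (0) - (2*x) = -2*x
  ∂Q/∂x - ∂P/∂y = (4*x) - (-3*x) = 7*x.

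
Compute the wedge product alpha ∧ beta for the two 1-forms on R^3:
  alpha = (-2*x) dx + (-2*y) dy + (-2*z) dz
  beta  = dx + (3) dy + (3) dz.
alpha ∧ beta = (-6*x + 2*y) dx ∧ dy + (-6*x + 2*z) dx ∧ dz + (-6*y + 6*z) dy ∧ dz

Distribute the wedge, using dx_i ∧ dx_j = -dx_j ∧ dx_i and dx_i ∧ dx_i = 0. For each pair (i, j) with i < j, the coefficient of dx_i ∧ dx_j in alpha ∧ beta is (alpha_i * beta_j - alpha_j * beta_i). Collecting: alpha ∧ beta = (-6*x + 2*y) dx ∧ dy + (-6*x + 2*z) dx ∧ dz + (-6*y + 6*z) dy ∧ dz.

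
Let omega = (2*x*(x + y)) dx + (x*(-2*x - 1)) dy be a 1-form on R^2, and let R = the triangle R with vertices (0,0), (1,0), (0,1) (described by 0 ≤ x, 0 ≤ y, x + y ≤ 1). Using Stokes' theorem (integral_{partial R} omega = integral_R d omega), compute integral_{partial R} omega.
integral_(partial R) omega = -3/2

Stokes: integral_partial_R omega = integral_R d omega with d omega = (∂Q/∂x - ∂P/∂y) dx ∧ dy.
  ∂Q/∂x = -4*x - 1
  ∂P/∂y = 2*x
  integrand = ∂Q/∂x - ∂P/∂y = -6*x - 1.
Integrating over R: integral_0^1 integral_0^{1-x} (-6*x - 1) dy dx = -3/2.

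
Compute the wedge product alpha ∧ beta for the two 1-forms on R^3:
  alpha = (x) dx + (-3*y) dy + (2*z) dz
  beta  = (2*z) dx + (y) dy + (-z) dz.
alpha ∧ beta = (y*(x + 6*z)) dx ∧ dy + (-z*(x + 4*z)) dx ∧ dz + (y*z) dy ∧ dz

Distribute the wedge, using dx_i ∧ dx_j = -dx_j ∧ dx_i and dx_i ∧ dx_i = 0. For each pair (i, j) with i < j, the coefficient of dx_i ∧ dx_j in alpha ∧ beta is (alpha_i * beta_j - alpha_j * beta_i). Collecting: alpha ∧ beta = (y*(x + 6*z)) dx ∧ dy + (-z*(x + 4*z)) dx ∧ dz + (y*z) dy ∧ dz.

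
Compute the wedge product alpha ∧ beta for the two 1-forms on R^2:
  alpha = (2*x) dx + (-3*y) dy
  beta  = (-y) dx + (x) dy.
alpha ∧ beta = (2*x^2 - 3*y^2) dx ∧ dy

Distribute the wedge, using dx_i ∧ dx_j = -dx_j ∧ dx_i and dx_i ∧ dx_i = 0. For each pair (i, j) with i < j, the coefficient of dx_i ∧ dx_j in alpha ∧ beta is (alpha_i * beta_j - alpha_j * beta_i). Collecting: alpha ∧ beta = (2*x^2 - 3*y^2) dx ∧ dy.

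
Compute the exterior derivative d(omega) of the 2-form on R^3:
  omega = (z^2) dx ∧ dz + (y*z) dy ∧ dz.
d(omega) = 0

For a 2-form omega = sum_{i<j} g_{ij} dx_i ∧ dx_j, the exterior derivative is
  d(omega) = sum_{i<j} d(g_{ij}) ∧ dx_i ∧ dx_j = sum_{i<j, k} (∂g_{ij}/∂x_k) dx_k ∧ dx_i ∧ dx_j.
Expand each term, using dx_k ∧ dx_i ∧ dx_j = sgn(permutation) dx_{(a)} ∧ dx_{(b)} ∧ dx_{(c)} with (a < b < c) sorted:

Collecting like 3-forms: d(omega) = 0.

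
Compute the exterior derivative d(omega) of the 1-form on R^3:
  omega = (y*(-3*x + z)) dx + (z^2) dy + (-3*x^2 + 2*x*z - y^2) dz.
d(omega) = (3*x - z) dx ∧ dy + (-6*x - y + 2*z) dx ∧ dz + (-2*y - 2*z) dy ∧ dz

For a 1-form omega = sum_i f_i dx_i, the exterior derivative is
  d(omega) = sum_{i < j} (∂f_j/∂x_i - ∂f_i/∂x_j) dx_i ∧ dx_j.
  coefficient of dx ∧ dy: ∂f_2/∂x - ∂f_1/∂y = ∂(z^2)/∂x - ∂(y*(-3*x + z))/∂y = 3*x - z
  coefficient of dx ∧ dz: ∂f_3/∂x - ∂f_1/∂z = ∂(-3*x^2 + 2*x*z - y^2)/∂x - ∂(y*(-3*x + z))/∂z = -6*x - y + 2*z
  coefficient of dy ∧ dz: ∂f_3/∂y - ∂f_2/∂z = ∂(-3*x^2 + 2*x*z - y^2)/∂y - ∂(z^2)/∂z = -2*y - 2*z
Assembling: d(omega) = (3*x - z) dx ∧ dy + (-6*x - y + 2*z) dx ∧ dz + (-2*y - 2*z) dy ∧ dz.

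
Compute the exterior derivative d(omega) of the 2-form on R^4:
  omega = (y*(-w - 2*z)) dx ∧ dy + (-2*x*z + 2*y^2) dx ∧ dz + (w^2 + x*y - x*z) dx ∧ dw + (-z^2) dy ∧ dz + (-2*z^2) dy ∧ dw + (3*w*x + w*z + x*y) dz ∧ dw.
d(omega) = (-6*y) dx ∧ dy ∧ dz + (-x - y) dx ∧ dy ∧ dw + (3*w + x + y) dx ∧ dz ∧ dw + (x + 4*z) dy ∧ dz ∧ dw

For a 2-form omega = sum_{i<j} g_{ij} dx_i ∧ dx_j, the exterior derivative is
  d(omega) = sum_{i<j} d(g_{ij}) ∧ dx_i ∧ dx_j = sum_{i<j, k} (∂g_{ij}/∂x_k) dx_k ∧ dx_i ∧ dx_j.
Expand each term, using dx_k ∧ dx_i ∧ dx_j = sgn(permutation) dx_{(a)} ∧ dx_{(b)} ∧ dx_{(c)} with (a < b < c) sorted:
  d(y*(-w - 2*z)) includes (∂/∂z)(y*(-w - 2*z)) dz = (-2*y) dz, which multiplied by dx ∧ dy gives (-2*y) dx ∧ dy ∧ dz
  d(y*(-w - 2*z)) includes (∂/∂w)(y*(-w - 2*z)) dw = (-y) dw, which multiplied by dx ∧ dy gives (-y) dx ∧ dy ∧ dw
  d(-2*x*z + 2*y^2) includes (∂/∂y)(-2*x*z + 2*y^2) dy = (4*y) dy, which multiplied by dx ∧ dz gives (-4*y) dx ∧ dy ∧ dz
  d(w^2 + x*y - x*z) includes (∂/∂y)(w^2 + x*y - x*z) dy = (x) dy, which multiplied by dx ∧ dw gives (-x) dx ∧ dy ∧ dw
  d(w^2 + x*y - x*z) includes (∂/∂z)(w^2 + x*y - x*z) dz = (-x) dz, which multiplied by dx ∧ dw gives (x) dx ∧ dz ∧ dw
  d(-2*z^2) includes (∂/∂z)(-2*z^2) dz = (-4*z) dz, which multiplied by dy ∧ dw gives (4*z) dy ∧ dz ∧ dw
  d(3*w*x + w*z + x*y) includes (∂/∂x)(3*w*x + w*z + x*y) dx = (3*w + y) dx, which multiplied by dz ∧ dw gives (3*w + y) dx ∧ dz ∧ dw
  d(3*w*x + w*z + x*y) includes (∂/∂y)(3*w*x + w*z + x*y) dy = (x) dy, which multiplied by dz ∧ dw gives (x) dy ∧ dz ∧ dw
Collecting like 3-forms: d(omega) = (-6*y) dx ∧ dy ∧ dz + (-x - y) dx ∧ dy ∧ dw + (3*w + x + y) dx ∧ dz ∧ dw + (x + 4*z) dy ∧ dz ∧ dw.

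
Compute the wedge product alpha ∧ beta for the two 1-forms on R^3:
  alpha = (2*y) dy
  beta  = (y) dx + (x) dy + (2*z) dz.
alpha ∧ beta = (-2*y^2) dx ∧ dy + (4*y*z) dy ∧ dz

Distribute the wedge, using dx_i ∧ dx_j = -dx_j ∧ dx_i and dx_i ∧ dx_i = 0. For each pair (i, j) with i < j, the coefficient of dx_i ∧ dx_j in alpha ∧ beta is (alpha_i * beta_j - alpha_j * beta_i). Collecting: alpha ∧ beta = (-2*y^2) dx ∧ dy + (4*y*z) dy ∧ dz.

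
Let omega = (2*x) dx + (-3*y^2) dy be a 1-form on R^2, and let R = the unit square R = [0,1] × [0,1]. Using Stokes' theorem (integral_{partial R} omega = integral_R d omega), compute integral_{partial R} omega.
integral_(partial R) omega = 0

Stokes: integral_partial_R omega = integral_R d omega with d omega = (∂Q/∂x - ∂P/∂y) dx ∧ dy.
  ∂Q/∂x = 0
  ∂P/∂y = 0
  integrand = ∂Q/∂x - ∂P/∂y = 0.
Integrating over R: integral_0^1 integral_0^1 (0) dx dy = 0.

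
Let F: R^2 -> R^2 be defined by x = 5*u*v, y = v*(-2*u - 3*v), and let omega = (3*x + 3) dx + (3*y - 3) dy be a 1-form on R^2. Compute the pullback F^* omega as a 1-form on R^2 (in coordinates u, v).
F^* omega = (3*v*(29*u*v + 6*v^2 + 7)) du + (87*u^2*v + 54*u*v^2 + 21*u + 54*v^3 + 18*v) dv

Using F^*(f dg) = (f ∘ F) d(g ∘ F), substitute each coordinate x_i by F_i(u, v) in f_i, and replace dx_i by d F_i = (∂F_i/∂u) du + (∂F_i/∂v) dv.
  For the x component: f_1(F) = 15*u*v + 3; d F_1 = (5*v) du + (5*u) dv
  For the y component: f_2(F) = -6*u*v - 9*v^2 - 3; d F_2 = (-2*v) du + (-2*u - 6*v) dv
Combining and collecting du, dv coefficients:
  coeff of du: 3*v*(29*u*v + 6*v^2 + 7)
  coeff of dv: 87*u^2*v + 54*u*v^2 + 21*u + 54*v^3 + 18*v
F^* omega = (3*v*(29*u*v + 6*v^2 + 7)) du + (87*u^2*v + 54*u*v^2 + 21*u + 54*v^3 + 18*v) dv.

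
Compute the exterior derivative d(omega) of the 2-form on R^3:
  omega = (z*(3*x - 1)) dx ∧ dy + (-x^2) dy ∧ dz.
d(omega) = (x - 1) dx ∧ dy ∧ dz

For a 2-form omega = sum_{i<j} g_{ij} dx_i ∧ dx_j, the exterior derivative is
  d(omega) = sum_{i<j} d(g_{ij}) ∧ dx_i ∧ dx_j = sum_{i<j, k} (∂g_{ij}/∂x_k) dx_k ∧ dx_i ∧ dx_j.
Expand each term, using dx_k ∧ dx_i ∧ dx_j = sgn(permutation) dx_{(a)} ∧ dx_{(b)} ∧ dx_{(c)} with (a < b < c) sorted:
  d(z*(3*x - 1)) includes (∂/∂z)(z*(3*x - 1)) dz = (3*x - 1) dz, which multiplied by dx ∧ dy gives (3*x - 1) dx ∧ dy ∧ dz
  d(-x^2) includes (∂/∂x)(-x^2) dx = (-2*x) dx, which multiplied by dy ∧ dz gives (-2*x) dx ∧ dy ∧ dz
Collecting like 3-forms: d(omega) = (x - 1) dx ∧ dy ∧ dz.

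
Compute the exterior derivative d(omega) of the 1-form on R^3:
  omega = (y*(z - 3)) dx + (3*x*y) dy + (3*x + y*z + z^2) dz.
d(omega) = (3*y - z + 3) dx ∧ dy + (3 - y) dx ∧ dz + (z) dy ∧ dz

For a 1-form omega = sum_i f_i dx_i, the exterior derivative is
  d(omega) = sum_{i < j} (∂f_j/∂x_i - ∂f_i/∂x_j) dx_i ∧ dx_j.
  coefficient of dx ∧ dy: ∂f_2/∂x - ∂f_1/∂y = ∂(3*x*y)/∂x - ∂(y*(z - 3))/∂y = 3*y - z + 3
  coefficient of dx ∧ dz: ∂f_3/∂x - ∂f_1/∂z = ∂(3*x + y*z + z^2)/∂x - ∂(y*(z - 3))/∂z = 3 - y
  coefficient of dy ∧ dz: ∂f_3/∂y - ∂f_2/∂z = ∂(3*x + y*z + z^2)/∂y - ∂(3*x*y)/∂z = z
Assembling: d(omega) = (3*y - z + 3) dx ∧ dy + (3 - y) dx ∧ dz + (z) dy ∧ dz.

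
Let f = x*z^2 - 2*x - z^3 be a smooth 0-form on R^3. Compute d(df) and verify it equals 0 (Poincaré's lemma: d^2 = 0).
d(df) = 0

Step 1: df = sum_i (∂f/∂x_i) dx_i = (z^2 - 2) dx + (0) dy + (z*(2*x - 3*z)) dz.
Step 2: Apply d again. Using the 1-form formula, the coefficient of dx ∧ dy in d(df) is ∂^2 f/∂x ∂y - ∂^2 f/∂y ∂x = (0) - (0) = 0 (equality of mixed partials for smooth f).
Similarly for dx ∧ dz and dy ∧ dz — all coefficients vanish. So d(df) = 0.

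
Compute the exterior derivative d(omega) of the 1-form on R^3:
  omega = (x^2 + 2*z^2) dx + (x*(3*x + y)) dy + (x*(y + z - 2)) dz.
d(omega) = (6*x + y) dx ∧ dy + (y - 3*z - 2) dx ∧ dz + (x) dy ∧ dz

For a 1-form omega = sum_i f_i dx_i, the exterior derivative is
  d(omega) = sum_{i < j} (∂f_j/∂x_i - ∂f_i/∂x_j) dx_i ∧ dx_j.
  coefficient of dx ∧ dy: ∂f_2/∂x - ∂f_1/∂y = ∂(x*(3*x + y))/∂x - ∂(x^2 + 2*z^2)/∂y = 6*x + y
  coefficient of dx ∧ dz: ∂f_3/∂x - ∂f_1/∂z = ∂(x*(y + z - 2))/∂x - ∂(x^2 + 2*z^2)/∂z = y - 3*z - 2
  coefficient of dy ∧ dz: ∂f_3/∂y - ∂f_2/∂z = ∂(x*(y + z - 2))/∂y - ∂(x*(3*x + y))/∂z = x
Assembling: d(omega) = (6*x + y) dx ∧ dy + (y - 3*z - 2) dx ∧ dz + (x) dy ∧ dz.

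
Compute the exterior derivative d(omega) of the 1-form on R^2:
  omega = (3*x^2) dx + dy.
d(omega) = 0

For a 1-form omega = sum_i f_i dx_i, the exterior derivative is
  d(omega) = sum_{i < j} (∂f_j/∂x_i - ∂f_i/∂x_j) dx_i ∧ dx_j.

Assembling: d(omega) = 0.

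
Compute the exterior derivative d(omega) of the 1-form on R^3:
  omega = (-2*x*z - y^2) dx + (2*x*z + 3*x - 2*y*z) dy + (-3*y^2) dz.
d(omega) = (2*y + 2*z + 3) dx ∧ dy + (2*x) dx ∧ dz + (-2*x - 4*y) dy ∧ dz

For a 1-form omega = sum_i f_i dx_i, the exterior derivative is
  d(omega) = sum_{i < j} (∂f_j/∂x_i - ∂f_i/∂x_j) dx_i ∧ dx_j.
  coefficient of dx ∧ dy: ∂f_2/∂x - ∂f_1/∂y = ∂(2*x*z + 3*x - 2*y*z)/∂x - ∂(-2*x*z - y^2)/∂y = 2*y + 2*z + 3
  coefficient of dx ∧ dz: ∂f_3/∂x - ∂f_1/∂z = ∂(-3*y^2)/∂x - ∂(-2*x*z - y^2)/∂z = 2*x
  coefficient of dy ∧ dz: ∂f_3/∂y - ∂f_2/∂z = ∂(-3*y^2)/∂y - ∂(2*x*z + 3*x - 2*y*z)/∂z = -2*x - 4*y
Assembling: d(omega) = (2*y + 2*z + 3) dx ∧ dy + (2*x) dx ∧ dz + (-2*x - 4*y) dy ∧ dz.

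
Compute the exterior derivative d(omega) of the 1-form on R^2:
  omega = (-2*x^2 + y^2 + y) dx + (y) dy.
d(omega) = (-2*y - 1) dx ∧ dy

For a 1-form omega = sum_i f_i dx_i, the exterior derivative is
  d(omega) = sum_{i < j} (∂f_j/∂x_i - ∂f_i/∂x_j) dx_i ∧ dx_j.
  coefficient of dx ∧ dy: ∂f_2/∂x - ∂f_1/∂y = ∂(y)/∂x - ∂(-2*x^2 + y^2 + y)/∂y = -2*y - 1
Assembling: d(omega) = (-2*y - 1) dx ∧ dy.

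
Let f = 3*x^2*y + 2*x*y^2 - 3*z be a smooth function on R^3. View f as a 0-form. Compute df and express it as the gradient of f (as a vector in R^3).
df = (2*y*(3*x + y)) dx + (x*(3*x + 4*y)) dy + (-3) dz; grad f = (2*y*(3*x + y), x*(3*x + 4*y), -3)

For a 0-form f, d f = (∂f/∂x) dx + (∂f/∂y) dy + (∂f/∂z) dz. The components of the vector representation are exactly the entries of grad f in Cartesian coordinates:
  ∂f/∂x = 2*y*(3*x + y)
  ∂f/∂y = x*(3*x + 4*y)
  ∂f/∂z = -3.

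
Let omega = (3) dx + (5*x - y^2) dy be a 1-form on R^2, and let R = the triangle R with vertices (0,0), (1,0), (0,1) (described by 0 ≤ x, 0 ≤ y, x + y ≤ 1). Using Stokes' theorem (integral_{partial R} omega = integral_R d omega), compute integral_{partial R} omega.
integral_(partial R) omega = 5/2

Stokes: integral_partial_R omega = integral_R d omega with d omega = (∂Q/∂x - ∂P/∂y) dx ∧ dy.
  ∂Q/∂x = 5
  ∂P/∂y = 0
  integrand = ∂Q/∂x - ∂P/∂y = 5.
Integrating over R: integral_0^1 integral_0^{1-x} (5) dy dx = 5/2.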